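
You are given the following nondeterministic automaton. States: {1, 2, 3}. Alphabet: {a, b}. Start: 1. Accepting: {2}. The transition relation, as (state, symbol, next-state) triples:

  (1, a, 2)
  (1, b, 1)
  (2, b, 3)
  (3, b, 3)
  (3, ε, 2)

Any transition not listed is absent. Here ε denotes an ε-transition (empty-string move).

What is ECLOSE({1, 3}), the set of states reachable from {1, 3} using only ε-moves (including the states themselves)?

Begin with {1, 3}.
ε-move 3 → 2; add 2.

{1, 2, 3}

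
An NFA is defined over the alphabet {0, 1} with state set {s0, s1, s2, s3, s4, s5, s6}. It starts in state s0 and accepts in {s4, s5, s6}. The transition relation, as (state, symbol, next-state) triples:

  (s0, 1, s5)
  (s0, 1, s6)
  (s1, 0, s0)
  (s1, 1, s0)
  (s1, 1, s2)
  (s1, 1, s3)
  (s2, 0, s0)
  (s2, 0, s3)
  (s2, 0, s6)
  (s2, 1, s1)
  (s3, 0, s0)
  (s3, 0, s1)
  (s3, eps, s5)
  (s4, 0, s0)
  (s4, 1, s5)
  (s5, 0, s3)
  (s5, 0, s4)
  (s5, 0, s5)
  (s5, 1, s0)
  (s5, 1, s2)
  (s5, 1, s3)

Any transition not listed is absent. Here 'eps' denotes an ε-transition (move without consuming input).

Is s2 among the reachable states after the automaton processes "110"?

No

Start in {s0}.
Read '1': {s0} → {s5, s6}.
Read '1': {s5, s6} → {s0, s2, s3, s5}.
Read '0': {s0, s2, s3, s5} → {s0, s1, s3, s4, s5, s6}.
State s2 is not in {s0, s1, s3, s4, s5, s6}.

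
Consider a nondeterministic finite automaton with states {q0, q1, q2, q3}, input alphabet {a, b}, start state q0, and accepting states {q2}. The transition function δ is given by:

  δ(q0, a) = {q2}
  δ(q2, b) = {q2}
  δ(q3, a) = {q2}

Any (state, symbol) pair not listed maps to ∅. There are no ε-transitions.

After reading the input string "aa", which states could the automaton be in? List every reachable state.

∅

Start in {q0}.
Read 'a': {q0} → {q2}.
Read 'a': {q2} → ∅.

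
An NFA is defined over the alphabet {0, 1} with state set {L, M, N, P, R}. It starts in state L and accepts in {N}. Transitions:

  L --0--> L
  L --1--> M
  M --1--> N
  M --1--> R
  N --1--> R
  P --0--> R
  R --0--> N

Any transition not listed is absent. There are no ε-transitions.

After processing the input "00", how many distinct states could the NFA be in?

1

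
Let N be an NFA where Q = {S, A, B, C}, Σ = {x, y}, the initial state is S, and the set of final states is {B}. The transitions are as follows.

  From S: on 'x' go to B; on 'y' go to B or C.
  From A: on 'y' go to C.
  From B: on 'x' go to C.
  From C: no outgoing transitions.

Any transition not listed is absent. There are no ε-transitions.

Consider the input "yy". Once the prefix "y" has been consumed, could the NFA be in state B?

Yes

Start in {S}.
Read 'y': {S} → {B, C}.
State B is in {B, C}.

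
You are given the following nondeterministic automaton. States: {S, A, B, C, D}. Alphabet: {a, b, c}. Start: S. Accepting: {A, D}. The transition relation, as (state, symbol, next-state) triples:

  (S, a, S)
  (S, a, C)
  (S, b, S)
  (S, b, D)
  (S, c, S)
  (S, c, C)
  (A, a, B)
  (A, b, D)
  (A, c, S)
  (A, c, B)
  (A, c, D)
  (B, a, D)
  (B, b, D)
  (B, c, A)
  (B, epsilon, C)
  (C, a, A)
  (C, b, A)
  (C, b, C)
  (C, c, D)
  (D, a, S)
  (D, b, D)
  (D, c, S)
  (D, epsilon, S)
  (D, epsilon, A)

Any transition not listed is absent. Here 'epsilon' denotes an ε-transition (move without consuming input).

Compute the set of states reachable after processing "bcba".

Start in {S}.
Read 'b': {S} → {S, A, D}.
Read 'c': {S, A, D} → {S, A, B, C, D}.
Read 'b': {S, A, B, C, D} → {S, A, C, D}.
Read 'a': {S, A, C, D} → {S, A, B, C}.

{S, A, B, C}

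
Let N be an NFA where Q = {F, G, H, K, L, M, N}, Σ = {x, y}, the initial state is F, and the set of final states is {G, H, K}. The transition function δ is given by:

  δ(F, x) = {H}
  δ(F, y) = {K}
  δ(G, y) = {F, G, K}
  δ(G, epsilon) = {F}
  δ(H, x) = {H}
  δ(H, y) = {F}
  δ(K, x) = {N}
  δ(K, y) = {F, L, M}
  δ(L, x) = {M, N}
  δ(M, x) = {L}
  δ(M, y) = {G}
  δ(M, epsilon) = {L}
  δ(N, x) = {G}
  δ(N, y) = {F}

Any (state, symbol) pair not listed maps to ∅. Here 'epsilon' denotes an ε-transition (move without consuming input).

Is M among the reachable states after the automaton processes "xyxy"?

No

Start in {F}.
Read 'x': F→{H}; now {H}.
Read 'y': H→{F}; now {F}.
Read 'x': F→{H}; now {H}.
Read 'y': H→{F}; now {F}.
State M is not in {F}.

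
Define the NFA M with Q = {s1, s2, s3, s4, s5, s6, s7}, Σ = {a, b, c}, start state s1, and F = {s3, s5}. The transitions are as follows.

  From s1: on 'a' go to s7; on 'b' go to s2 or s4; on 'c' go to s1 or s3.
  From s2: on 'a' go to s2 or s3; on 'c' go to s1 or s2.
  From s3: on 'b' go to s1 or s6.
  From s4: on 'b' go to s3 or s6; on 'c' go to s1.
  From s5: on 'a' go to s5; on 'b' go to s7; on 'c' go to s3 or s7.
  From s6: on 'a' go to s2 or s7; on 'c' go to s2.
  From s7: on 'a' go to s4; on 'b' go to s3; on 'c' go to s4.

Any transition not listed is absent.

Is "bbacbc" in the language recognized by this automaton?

Start in {s1}.
Read 'b': s1→{s2, s4}; now {s2, s4}.
Read 'b': s2→∅, s4→{s3, s6}; now {s3, s6}.
Read 'a': s3→∅, s6→{s2, s7}; now {s2, s7}.
Read 'c': s2→{s1, s2}, s7→{s4}; now {s1, s2, s4}.
Read 'b': s1→{s2, s4}, s2→∅, s4→{s3, s6}; now {s2, s3, s4, s6}.
Read 'c': s2→{s1, s2}, s3→∅, s4→{s1}, s6→{s2}; now {s1, s2}.
The final set {s1, s2} contains no accepting state.

No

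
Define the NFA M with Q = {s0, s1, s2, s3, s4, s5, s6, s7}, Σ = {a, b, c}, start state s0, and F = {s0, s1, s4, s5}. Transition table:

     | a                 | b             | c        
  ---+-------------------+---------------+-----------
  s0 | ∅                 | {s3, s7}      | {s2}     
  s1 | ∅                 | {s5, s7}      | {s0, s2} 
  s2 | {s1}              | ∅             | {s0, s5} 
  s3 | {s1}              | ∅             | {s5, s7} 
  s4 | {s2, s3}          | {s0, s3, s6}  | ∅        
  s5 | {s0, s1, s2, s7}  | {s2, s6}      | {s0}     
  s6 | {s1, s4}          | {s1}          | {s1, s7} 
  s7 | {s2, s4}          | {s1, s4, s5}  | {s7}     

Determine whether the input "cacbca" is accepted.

Yes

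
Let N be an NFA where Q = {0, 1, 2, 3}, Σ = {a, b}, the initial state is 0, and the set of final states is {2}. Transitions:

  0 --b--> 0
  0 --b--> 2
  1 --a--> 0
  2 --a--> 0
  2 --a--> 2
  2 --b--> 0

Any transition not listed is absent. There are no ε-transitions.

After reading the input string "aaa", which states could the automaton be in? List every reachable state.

Start in {0}.
Read 'a': {0} → ∅.
The set is empty and remains empty for the remaining 2 symbols.

∅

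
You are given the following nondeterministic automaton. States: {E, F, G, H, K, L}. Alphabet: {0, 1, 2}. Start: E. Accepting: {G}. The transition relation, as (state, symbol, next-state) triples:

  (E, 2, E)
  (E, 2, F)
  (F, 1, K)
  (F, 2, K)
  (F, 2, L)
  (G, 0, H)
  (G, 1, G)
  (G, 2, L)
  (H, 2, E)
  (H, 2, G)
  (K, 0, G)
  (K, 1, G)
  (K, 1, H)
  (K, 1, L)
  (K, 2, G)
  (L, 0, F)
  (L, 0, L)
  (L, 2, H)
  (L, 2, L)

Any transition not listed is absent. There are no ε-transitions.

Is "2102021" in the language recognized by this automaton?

Start in {E}.
Read '2': {E} → {E, F}.
Read '1': {E, F} → {K}.
Read '0': {K} → {G}.
Read '2': {G} → {L}.
Read '0': {L} → {F, L}.
Read '2': {F, L} → {H, K, L}.
Read '1': {H, K, L} → {G, H, L}.
The final set {G, H, L} contains the accepting state G.

Yes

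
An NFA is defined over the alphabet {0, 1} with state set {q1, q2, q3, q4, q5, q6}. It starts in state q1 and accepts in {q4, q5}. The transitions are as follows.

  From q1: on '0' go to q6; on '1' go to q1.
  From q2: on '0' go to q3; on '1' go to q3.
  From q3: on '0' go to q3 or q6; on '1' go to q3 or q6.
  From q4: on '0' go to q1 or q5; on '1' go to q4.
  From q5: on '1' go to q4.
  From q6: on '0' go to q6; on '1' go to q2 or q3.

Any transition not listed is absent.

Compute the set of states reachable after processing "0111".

{q2, q3, q6}

Start in {q1}.
Read '0': {q1} → {q6}.
Read '1': {q6} → {q2, q3}.
Read '1': {q2, q3} → {q3, q6}.
Read '1': {q3, q6} → {q2, q3, q6}.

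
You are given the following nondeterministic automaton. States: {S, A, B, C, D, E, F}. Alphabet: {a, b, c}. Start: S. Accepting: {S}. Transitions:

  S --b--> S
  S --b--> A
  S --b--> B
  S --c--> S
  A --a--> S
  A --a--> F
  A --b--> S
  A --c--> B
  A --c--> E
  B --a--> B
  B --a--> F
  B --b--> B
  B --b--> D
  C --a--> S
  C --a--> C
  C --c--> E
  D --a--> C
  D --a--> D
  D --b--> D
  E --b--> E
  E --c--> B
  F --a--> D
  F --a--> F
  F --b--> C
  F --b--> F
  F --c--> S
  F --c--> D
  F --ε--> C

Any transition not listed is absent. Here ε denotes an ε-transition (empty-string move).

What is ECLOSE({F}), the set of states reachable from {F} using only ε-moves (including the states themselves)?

{C, F}

Begin with {F}.
ε-move F → C; add C.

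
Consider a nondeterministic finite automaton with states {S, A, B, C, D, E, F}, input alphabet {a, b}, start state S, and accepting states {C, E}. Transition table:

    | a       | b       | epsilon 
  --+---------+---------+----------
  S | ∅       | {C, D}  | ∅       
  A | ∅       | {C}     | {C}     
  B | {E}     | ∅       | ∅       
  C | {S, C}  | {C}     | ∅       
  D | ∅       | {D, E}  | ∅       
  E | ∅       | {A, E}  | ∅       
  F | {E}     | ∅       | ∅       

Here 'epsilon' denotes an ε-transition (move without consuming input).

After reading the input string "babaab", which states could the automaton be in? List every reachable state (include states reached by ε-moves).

Start in {S}.
Read 'b': {S} → {C, D}.
Read 'a': {C, D} → {S, C}.
Read 'b': {S, C} → {C, D}.
Read 'a': {C, D} → {S, C}.
Read 'a': {S, C} → {S, C}.
Read 'b': {S, C} → {C, D}.

{C, D}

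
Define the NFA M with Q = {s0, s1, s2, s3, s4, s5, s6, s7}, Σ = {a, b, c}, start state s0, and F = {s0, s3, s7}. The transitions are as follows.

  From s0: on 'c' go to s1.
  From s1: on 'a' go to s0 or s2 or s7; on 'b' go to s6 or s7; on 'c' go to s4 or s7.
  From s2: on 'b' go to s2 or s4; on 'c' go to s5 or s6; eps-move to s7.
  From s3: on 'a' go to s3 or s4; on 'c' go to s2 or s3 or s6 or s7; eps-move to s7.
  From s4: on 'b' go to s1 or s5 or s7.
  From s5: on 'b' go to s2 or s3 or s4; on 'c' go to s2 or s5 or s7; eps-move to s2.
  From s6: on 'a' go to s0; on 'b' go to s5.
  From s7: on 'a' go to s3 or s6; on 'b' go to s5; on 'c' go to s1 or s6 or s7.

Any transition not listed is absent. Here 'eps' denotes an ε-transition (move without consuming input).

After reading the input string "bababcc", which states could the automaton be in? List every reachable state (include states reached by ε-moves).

∅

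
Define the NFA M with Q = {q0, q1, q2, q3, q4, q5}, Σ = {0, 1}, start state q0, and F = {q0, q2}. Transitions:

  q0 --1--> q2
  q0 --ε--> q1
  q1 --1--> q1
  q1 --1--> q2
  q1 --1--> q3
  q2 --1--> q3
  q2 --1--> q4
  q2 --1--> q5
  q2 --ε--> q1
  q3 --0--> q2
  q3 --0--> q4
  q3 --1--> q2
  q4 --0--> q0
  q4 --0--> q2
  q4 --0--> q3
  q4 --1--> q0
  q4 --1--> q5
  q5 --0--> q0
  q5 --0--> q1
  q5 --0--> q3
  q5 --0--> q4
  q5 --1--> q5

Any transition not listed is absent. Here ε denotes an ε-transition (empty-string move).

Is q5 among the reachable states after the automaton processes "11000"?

No

Start: ε-closure({q0}) = {q0, q1}.
Read '1': {q0, q1} → {q1, q2, q3}.
Read '1': {q1, q2, q3} → {q1, q2, q3, q4, q5}.
Read '0': {q1, q2, q3, q4, q5} → {q0, q1, q2, q3, q4}.
Read '0': {q0, q1, q2, q3, q4} → {q0, q1, q2, q3, q4}.
Read '0': {q0, q1, q2, q3, q4} → {q0, q1, q2, q3, q4}.
State q5 is not in {q0, q1, q2, q3, q4}.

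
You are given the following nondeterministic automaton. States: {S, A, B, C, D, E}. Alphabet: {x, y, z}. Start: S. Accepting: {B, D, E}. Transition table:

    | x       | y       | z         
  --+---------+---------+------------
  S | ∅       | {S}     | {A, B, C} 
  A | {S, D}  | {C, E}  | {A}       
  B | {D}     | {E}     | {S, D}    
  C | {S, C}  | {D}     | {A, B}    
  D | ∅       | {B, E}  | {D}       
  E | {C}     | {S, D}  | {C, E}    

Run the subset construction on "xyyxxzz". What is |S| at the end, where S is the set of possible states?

Start in {S}.
Read 'x': S→∅; now ∅.
The set is empty and remains empty for the remaining 6 symbols.
That set has 0 states.

0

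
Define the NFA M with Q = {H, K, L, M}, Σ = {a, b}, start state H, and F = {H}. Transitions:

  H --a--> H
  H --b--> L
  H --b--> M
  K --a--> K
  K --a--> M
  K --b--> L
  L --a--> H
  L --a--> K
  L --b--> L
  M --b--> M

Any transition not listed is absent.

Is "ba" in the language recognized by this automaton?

Start in {H}.
Read 'b': {H} → {L, M}.
Read 'a': {L, M} → {H, K}.
The final set {H, K} contains the accepting state H.

Yes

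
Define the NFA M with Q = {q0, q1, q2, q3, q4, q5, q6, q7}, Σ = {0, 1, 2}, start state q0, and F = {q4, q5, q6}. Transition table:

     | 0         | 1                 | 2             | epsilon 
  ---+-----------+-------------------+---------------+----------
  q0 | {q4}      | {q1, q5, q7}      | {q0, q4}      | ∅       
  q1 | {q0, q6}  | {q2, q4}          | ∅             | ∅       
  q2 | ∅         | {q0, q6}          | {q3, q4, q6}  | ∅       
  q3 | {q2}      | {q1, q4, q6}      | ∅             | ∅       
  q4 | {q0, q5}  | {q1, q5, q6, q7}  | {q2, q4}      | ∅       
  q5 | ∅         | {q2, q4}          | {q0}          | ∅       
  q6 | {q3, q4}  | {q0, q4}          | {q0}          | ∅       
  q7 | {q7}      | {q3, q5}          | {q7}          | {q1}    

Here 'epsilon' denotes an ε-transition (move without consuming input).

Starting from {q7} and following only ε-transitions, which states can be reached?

Begin with {q7}.
ε-move q7 → q1; add q1.

{q1, q7}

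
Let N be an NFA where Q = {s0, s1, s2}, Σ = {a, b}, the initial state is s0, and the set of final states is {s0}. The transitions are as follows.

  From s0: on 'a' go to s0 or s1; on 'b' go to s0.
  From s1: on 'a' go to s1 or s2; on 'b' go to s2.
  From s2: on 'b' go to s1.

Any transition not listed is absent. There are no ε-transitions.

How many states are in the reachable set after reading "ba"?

2

Start in {s0}.
Read 'b': {s0} → {s0}.
Read 'a': {s0} → {s0, s1}.
That set has 2 states.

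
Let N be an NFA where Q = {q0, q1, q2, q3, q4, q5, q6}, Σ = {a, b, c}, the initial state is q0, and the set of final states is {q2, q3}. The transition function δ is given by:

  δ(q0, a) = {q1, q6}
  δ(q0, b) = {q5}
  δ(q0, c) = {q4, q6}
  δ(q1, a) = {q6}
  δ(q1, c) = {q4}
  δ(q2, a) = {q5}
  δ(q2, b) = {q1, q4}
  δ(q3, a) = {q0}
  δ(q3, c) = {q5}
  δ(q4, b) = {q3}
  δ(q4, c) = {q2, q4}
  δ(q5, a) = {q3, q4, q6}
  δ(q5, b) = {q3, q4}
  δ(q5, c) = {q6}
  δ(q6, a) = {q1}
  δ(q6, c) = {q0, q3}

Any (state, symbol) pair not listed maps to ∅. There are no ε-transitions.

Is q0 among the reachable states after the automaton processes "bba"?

Yes

Start in {q0}.
Read 'b': {q0} → {q5}.
Read 'b': {q5} → {q3, q4}.
Read 'a': {q3, q4} → {q0}.
State q0 is in {q0}.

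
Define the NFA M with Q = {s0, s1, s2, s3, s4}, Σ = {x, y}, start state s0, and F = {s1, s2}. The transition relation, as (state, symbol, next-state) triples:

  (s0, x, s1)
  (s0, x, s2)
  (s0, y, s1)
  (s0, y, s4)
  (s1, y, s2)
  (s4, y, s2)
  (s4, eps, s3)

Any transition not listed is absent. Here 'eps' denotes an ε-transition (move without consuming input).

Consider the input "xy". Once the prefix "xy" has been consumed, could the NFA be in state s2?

Yes

Start in {s0}.
Read 'x': s0→{s1, s2}; now {s1, s2}.
Read 'y': s1→{s2}, s2→∅; now {s2}.
State s2 is in {s2}.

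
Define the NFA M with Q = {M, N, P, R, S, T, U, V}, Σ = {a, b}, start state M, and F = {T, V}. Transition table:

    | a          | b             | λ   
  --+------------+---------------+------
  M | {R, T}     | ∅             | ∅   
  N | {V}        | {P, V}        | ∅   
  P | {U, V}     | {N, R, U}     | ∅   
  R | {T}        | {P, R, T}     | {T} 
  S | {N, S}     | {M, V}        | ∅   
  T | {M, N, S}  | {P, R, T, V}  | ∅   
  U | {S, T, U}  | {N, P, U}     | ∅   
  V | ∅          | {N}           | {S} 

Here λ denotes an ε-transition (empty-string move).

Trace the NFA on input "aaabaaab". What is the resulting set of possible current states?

{M, N, P, R, S, T, U, V}

Start in {M}.
Read 'a': M→{R, T}; now {R, T}.
Read 'a': R→{T}, T→{M, N, S}; now {M, N, S, T}.
Read 'a': M→{R, T}, N→{V}, S→{N, S}, T→{M, N, S}; now {M, N, R, S, T, V}.
Read 'b': M→∅, N→{P, V}, R→{P, R, T}, S→{M, V}, T→{P, R, T, V}, V→{N}; union {M, N, P, R, T, V}; ε-closure = {M, N, P, R, S, T, V}.
Read 'a': M→{R, T}, N→{V}, P→{U, V}, R→{T}, S→{N, S}, T→{M, N, S}, V→∅; now {M, N, R, S, T, U, V}.
Read 'a': M→{R, T}, N→{V}, R→{T}, S→{N, S}, T→{M, N, S}, U→{S, T, U}, V→∅; now {M, N, R, S, T, U, V}.
Read 'a': M→{R, T}, N→{V}, R→{T}, S→{N, S}, T→{M, N, S}, U→{S, T, U}, V→∅; now {M, N, R, S, T, U, V}.
Read 'b': M→∅, N→{P, V}, R→{P, R, T}, S→{M, V}, T→{P, R, T, V}, U→{N, P, U}, V→{N}; union {M, N, P, R, T, U, V}; ε-closure = {M, N, P, R, S, T, U, V}.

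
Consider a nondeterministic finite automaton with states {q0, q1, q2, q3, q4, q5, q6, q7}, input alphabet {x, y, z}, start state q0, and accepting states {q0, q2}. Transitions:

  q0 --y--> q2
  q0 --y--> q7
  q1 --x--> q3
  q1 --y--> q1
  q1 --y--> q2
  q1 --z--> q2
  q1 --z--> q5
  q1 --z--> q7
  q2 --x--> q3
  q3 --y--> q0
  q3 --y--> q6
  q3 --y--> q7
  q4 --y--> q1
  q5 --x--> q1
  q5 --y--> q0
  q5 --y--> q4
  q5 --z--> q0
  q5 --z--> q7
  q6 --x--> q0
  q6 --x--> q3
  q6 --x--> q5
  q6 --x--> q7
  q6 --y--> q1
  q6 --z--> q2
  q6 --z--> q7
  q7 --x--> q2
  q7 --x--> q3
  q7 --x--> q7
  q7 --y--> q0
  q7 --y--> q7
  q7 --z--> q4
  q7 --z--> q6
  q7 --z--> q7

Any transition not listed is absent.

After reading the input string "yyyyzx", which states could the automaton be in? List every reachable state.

{q0, q2, q3, q5, q7}

Start in {q0}.
Read 'y': {q0} → {q2, q7}.
Read 'y': {q2, q7} → {q0, q7}.
Read 'y': {q0, q7} → {q0, q2, q7}.
Read 'y': {q0, q2, q7} → {q0, q2, q7}.
Read 'z': {q0, q2, q7} → {q4, q6, q7}.
Read 'x': {q4, q6, q7} → {q0, q2, q3, q5, q7}.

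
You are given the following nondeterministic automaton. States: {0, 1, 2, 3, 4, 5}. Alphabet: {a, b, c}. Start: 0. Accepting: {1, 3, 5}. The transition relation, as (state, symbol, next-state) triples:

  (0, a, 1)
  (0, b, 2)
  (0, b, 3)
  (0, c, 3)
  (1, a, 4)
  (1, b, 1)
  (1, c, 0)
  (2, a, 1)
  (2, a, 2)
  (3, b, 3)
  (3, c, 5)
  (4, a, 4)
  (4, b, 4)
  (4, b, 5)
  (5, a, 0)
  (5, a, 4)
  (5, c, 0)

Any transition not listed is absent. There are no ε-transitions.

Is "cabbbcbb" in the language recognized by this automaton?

No

Start in {0}.
Read 'c': 0→{3}; now {3}.
Read 'a': 3→∅; now ∅.
The set is empty and remains empty for the remaining 6 symbols.
The final set ∅ contains no accepting state.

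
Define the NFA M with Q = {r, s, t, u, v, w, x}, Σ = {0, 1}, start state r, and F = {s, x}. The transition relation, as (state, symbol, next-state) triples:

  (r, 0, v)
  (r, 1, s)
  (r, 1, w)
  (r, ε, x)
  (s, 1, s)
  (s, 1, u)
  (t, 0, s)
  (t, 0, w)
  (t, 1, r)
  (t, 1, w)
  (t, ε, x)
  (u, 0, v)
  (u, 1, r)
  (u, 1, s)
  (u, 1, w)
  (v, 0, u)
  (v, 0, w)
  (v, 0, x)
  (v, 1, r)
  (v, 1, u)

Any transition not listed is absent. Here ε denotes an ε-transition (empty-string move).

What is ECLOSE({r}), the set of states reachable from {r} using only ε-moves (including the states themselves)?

{r, x}

Begin with {r}.
ε-move r → x; add x.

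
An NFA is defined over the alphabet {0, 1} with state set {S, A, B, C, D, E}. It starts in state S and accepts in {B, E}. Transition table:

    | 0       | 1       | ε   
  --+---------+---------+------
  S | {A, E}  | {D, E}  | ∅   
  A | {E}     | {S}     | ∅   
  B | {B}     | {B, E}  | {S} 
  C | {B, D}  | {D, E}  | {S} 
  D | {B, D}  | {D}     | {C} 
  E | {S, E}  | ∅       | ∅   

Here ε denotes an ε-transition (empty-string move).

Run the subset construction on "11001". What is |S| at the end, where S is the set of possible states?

5

Start in {S}.
Read '1': {S} → {S, C, D, E}.
Read '1': {S, C, D, E} → {S, C, D, E}.
Read '0': {S, C, D, E} → {S, A, B, C, D, E}.
Read '0': {S, A, B, C, D, E} → {S, A, B, C, D, E}.
Read '1': {S, A, B, C, D, E} → {S, B, C, D, E}.
That set has 5 states.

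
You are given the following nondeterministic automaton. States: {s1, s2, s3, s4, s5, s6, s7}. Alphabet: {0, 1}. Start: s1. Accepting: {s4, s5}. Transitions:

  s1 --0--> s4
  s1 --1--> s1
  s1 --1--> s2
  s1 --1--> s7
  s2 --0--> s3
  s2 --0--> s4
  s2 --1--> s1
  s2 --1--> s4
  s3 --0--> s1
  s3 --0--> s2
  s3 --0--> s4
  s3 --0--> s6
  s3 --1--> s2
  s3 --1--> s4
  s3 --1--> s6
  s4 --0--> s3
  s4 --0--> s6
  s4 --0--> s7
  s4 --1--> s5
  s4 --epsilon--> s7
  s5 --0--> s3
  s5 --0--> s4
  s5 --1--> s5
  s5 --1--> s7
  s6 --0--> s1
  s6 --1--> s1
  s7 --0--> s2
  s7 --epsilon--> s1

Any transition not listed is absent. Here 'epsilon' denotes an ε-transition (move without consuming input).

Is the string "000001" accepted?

Yes

Start in {s1}.
Read '0': s1→{s4}; union {s4}; ε-closure = {s1, s4, s7}.
Read '0': s1→{s4}, s4→{s3, s6, s7}, s7→{s2}; union {s2, s3, s4, s6, s7}; ε-closure = {s1, s2, s3, s4, s6, s7}.
Read '0': s1→{s4}, s2→{s3, s4}, s3→{s1, s2, s4, s6}, s4→{s3, s6, s7}, s6→{s1}, s7→{s2}; now {s1, s2, s3, s4, s6, s7}.
Read '0': s1→{s4}, s2→{s3, s4}, s3→{s1, s2, s4, s6}, s4→{s3, s6, s7}, s6→{s1}, s7→{s2}; now {s1, s2, s3, s4, s6, s7}.
Read '0': s1→{s4}, s2→{s3, s4}, s3→{s1, s2, s4, s6}, s4→{s3, s6, s7}, s6→{s1}, s7→{s2}; now {s1, s2, s3, s4, s6, s7}.
Read '1': s1→{s1, s2, s7}, s2→{s1, s4}, s3→{s2, s4, s6}, s4→{s5}, s6→{s1}, s7→∅; now {s1, s2, s4, s5, s6, s7}.
The final set {s1, s2, s4, s5, s6, s7} contains the accepting states s4, s5.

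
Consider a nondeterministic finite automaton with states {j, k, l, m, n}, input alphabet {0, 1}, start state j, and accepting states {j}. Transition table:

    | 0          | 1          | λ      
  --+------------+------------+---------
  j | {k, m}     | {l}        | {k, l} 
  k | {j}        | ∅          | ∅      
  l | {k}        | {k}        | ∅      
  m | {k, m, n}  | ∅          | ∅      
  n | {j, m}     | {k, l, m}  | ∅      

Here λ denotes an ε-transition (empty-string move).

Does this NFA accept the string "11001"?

Start: ε-closure({j}) = {j, k, l}.
Read '1': {j, k, l} → {k, l}.
Read '1': {k, l} → {k}.
Read '0': {k} → {j, k, l}.
Read '0': {j, k, l} → {j, k, l, m}.
Read '1': {j, k, l, m} → {k, l}.
The final set {k, l} contains no accepting state.

No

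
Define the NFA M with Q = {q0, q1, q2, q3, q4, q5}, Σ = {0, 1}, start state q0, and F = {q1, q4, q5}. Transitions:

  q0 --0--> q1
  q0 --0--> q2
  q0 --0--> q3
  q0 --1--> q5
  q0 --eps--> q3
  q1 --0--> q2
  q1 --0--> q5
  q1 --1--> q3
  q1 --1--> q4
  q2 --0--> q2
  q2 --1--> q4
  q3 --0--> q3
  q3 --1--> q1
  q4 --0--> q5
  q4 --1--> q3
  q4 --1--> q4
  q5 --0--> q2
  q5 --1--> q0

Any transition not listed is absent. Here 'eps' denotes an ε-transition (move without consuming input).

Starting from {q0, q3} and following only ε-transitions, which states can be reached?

Begin with {q0, q3}.
No ε-moves leave this set, so the closure equals the set itself.

{q0, q3}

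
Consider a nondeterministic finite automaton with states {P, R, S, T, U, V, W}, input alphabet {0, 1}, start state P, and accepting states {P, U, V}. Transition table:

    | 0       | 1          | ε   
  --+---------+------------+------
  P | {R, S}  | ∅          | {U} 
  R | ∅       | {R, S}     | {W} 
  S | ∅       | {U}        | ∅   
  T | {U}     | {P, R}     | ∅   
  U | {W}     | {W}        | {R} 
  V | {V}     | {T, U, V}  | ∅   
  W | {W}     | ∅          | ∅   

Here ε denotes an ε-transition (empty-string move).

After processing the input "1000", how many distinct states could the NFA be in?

Start: ε-closure({P}) = {P, R, U, W}.
Read '1': P→∅, R→{R, S}, U→{W}, W→∅; now {R, S, W}.
Read '0': R→∅, S→∅, W→{W}; now {W}.
Read '0': W→{W}; now {W}.
Read '0': W→{W}; now {W}.
That set has 1 state.

1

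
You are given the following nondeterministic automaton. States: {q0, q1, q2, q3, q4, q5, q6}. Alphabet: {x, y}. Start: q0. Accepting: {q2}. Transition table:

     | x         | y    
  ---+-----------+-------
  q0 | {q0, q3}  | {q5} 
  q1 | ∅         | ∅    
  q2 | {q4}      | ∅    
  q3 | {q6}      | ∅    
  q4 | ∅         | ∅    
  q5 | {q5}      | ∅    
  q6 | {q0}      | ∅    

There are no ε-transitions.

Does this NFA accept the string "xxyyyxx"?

Start in {q0}.
Read 'x': {q0} → {q0, q3}.
Read 'x': {q0, q3} → {q0, q3, q6}.
Read 'y': {q0, q3, q6} → {q5}.
Read 'y': {q5} → ∅.
The set is empty and remains empty for the remaining 3 symbols.
The final set ∅ contains no accepting state.

No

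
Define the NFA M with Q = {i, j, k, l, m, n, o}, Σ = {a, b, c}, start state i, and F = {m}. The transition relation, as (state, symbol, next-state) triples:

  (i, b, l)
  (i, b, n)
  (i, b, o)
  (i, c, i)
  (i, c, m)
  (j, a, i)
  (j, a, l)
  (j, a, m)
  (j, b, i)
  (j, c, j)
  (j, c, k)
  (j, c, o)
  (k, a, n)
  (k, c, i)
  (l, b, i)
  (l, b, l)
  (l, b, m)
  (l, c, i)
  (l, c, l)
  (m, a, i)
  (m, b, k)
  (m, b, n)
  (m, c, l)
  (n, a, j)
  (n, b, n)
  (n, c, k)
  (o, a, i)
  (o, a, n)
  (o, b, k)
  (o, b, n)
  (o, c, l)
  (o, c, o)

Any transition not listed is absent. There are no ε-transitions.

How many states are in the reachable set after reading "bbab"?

Start in {i}.
Read 'b': {i} → {l, n, o}.
Read 'b': {l, n, o} → {i, k, l, m, n}.
Read 'a': {i, k, l, m, n} → {i, j, n}.
Read 'b': {i, j, n} → {i, l, n, o}.
That set has 4 states.

4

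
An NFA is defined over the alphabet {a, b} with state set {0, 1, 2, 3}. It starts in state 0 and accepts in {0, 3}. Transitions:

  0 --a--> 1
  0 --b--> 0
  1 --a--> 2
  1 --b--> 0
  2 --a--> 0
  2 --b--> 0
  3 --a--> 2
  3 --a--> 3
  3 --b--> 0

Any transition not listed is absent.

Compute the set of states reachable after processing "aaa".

Start in {0}.
Read 'a': 0→{1}; now {1}.
Read 'a': 1→{2}; now {2}.
Read 'a': 2→{0}; now {0}.

{0}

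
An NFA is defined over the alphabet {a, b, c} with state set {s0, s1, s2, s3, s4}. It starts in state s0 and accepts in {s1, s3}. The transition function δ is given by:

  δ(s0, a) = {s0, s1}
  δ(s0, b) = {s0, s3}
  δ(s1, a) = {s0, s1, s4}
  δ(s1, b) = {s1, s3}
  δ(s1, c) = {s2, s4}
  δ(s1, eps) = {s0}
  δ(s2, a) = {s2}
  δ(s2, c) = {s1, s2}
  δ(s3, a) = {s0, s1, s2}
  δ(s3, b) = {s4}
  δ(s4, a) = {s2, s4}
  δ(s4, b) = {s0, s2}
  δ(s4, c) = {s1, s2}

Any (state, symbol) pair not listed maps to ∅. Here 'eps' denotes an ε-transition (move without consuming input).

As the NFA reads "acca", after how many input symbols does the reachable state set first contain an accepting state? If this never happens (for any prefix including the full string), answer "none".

Start in {s0}.
Read 'a': {s0} → {s0, s1}.
None of the earlier sets intersect F, but {s0, s1} does.

1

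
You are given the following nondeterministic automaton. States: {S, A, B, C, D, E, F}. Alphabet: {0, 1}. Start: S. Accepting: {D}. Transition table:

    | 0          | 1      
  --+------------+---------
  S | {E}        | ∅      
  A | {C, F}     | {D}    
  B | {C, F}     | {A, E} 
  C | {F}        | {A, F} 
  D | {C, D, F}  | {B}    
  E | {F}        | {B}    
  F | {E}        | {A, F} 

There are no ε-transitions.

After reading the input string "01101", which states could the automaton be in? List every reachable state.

{A, F}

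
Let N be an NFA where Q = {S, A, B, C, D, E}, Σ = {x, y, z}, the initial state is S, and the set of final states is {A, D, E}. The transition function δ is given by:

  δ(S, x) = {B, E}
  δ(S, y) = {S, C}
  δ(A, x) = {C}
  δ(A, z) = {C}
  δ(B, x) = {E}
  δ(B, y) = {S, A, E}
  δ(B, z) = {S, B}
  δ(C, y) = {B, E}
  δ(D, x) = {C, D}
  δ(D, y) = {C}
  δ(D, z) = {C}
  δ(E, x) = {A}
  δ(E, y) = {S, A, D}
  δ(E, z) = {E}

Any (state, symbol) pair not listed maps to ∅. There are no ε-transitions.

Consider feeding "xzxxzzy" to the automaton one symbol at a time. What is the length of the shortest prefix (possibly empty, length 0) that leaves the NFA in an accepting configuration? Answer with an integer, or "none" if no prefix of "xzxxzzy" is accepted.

1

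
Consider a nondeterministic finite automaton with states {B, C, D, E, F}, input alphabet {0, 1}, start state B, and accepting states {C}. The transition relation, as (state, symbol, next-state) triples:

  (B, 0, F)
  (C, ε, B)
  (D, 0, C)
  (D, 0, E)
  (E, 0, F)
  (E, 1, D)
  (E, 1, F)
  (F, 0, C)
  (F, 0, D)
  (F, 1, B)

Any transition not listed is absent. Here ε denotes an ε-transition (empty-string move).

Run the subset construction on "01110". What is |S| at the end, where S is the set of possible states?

0

Start in {B}.
Read '0': B→{F}; now {F}.
Read '1': F→{B}; now {B}.
Read '1': B→∅; now ∅.
The set is empty and remains empty for the remaining 2 symbols.
That set has 0 states.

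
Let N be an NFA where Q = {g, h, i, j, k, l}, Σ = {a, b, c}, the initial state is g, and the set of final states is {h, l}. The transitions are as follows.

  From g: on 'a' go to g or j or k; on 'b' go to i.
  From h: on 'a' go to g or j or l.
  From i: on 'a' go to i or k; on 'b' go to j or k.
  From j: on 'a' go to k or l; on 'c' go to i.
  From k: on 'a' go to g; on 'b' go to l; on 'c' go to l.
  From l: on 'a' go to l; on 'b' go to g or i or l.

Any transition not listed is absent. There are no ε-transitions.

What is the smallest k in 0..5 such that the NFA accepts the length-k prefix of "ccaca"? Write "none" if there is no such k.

Start in {g}.
Read 'c': g→∅; now ∅.
The set is empty and remains empty for the remaining 4 symbols.
No reachable set along the way intersects F.

none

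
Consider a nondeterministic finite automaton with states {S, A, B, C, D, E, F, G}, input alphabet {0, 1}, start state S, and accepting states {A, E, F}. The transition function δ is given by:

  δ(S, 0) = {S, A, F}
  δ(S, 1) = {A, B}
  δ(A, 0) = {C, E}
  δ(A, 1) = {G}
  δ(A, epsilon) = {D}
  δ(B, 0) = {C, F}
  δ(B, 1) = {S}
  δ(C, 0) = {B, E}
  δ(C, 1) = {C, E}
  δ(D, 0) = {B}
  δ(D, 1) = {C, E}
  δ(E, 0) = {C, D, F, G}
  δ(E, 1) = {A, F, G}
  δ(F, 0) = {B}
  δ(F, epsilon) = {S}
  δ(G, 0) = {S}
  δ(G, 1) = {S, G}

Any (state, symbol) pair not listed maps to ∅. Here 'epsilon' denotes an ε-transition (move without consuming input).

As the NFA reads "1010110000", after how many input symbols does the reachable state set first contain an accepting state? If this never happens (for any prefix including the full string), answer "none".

1

Start in {S}.
Read '1': S→{A, B}; union {A, B}; ε-closure = {A, B, D}.
None of the earlier sets intersect F, but {A, B, D} does.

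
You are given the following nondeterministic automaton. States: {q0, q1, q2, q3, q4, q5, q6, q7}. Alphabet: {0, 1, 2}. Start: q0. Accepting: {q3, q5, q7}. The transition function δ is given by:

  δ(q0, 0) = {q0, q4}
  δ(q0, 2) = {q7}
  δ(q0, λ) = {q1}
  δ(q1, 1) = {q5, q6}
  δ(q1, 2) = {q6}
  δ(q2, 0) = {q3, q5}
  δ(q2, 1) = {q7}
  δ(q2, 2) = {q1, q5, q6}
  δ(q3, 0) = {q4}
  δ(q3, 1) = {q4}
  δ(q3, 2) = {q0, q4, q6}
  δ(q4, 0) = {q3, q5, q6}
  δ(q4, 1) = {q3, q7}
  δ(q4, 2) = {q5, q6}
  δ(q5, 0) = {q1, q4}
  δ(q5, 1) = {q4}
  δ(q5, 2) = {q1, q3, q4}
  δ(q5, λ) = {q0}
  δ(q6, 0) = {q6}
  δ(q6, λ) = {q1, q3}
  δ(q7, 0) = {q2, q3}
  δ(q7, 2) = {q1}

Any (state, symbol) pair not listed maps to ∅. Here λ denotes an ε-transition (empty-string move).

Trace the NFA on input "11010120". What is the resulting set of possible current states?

{q0, q1, q2, q3, q4, q5, q6}

Start: ε-closure({q0}) = {q0, q1}.
Read '1': q0→∅, q1→{q5, q6}; union {q5, q6}; ε-closure = {q0, q1, q3, q5, q6}.
Read '1': q0→∅, q1→{q5, q6}, q3→{q4}, q5→{q4}, q6→∅; union {q4, q5, q6}; ε-closure = {q0, q1, q3, q4, q5, q6}.
Read '0': q0→{q0, q4}, q1→∅, q3→{q4}, q4→{q3, q5, q6}, q5→{q1, q4}, q6→{q6}; now {q0, q1, q3, q4, q5, q6}.
Read '1': q0→∅, q1→{q5, q6}, q3→{q4}, q4→{q3, q7}, q5→{q4}, q6→∅; union {q3, q4, q5, q6, q7}; ε-closure = {q0, q1, q3, q4, q5, q6, q7}.
Read '0': q0→{q0, q4}, q1→∅, q3→{q4}, q4→{q3, q5, q6}, q5→{q1, q4}, q6→{q6}, q7→{q2, q3}; now {q0, q1, q2, q3, q4, q5, q6}.
Read '1': q0→∅, q1→{q5, q6}, q2→{q7}, q3→{q4}, q4→{q3, q7}, q5→{q4}, q6→∅; union {q3, q4, q5, q6, q7}; ε-closure = {q0, q1, q3, q4, q5, q6, q7}.
Read '2': q0→{q7}, q1→{q6}, q3→{q0, q4, q6}, q4→{q5, q6}, q5→{q1, q3, q4}, q6→∅, q7→{q1}; now {q0, q1, q3, q4, q5, q6, q7}.
Read '0': q0→{q0, q4}, q1→∅, q3→{q4}, q4→{q3, q5, q6}, q5→{q1, q4}, q6→{q6}, q7→{q2, q3}; now {q0, q1, q2, q3, q4, q5, q6}.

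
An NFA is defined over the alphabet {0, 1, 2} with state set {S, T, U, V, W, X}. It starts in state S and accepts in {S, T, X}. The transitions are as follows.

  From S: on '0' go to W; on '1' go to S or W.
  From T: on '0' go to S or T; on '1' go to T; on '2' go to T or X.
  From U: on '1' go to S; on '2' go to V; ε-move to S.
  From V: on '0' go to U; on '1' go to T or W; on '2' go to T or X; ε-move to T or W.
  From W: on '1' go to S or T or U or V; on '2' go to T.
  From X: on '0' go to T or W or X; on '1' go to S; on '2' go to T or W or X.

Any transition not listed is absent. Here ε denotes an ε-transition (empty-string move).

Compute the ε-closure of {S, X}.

Begin with {S, X}.
No ε-moves leave this set, so the closure equals the set itself.

{S, X}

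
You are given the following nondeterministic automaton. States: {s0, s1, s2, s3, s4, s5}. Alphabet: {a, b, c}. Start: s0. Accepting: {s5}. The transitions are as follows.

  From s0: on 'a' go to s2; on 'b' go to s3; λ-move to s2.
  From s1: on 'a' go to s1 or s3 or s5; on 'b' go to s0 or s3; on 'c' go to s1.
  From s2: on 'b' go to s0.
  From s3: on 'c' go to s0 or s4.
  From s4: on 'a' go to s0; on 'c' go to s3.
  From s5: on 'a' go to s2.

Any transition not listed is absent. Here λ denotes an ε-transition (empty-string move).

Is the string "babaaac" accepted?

No

Start: ε-closure({s0}) = {s0, s2}.
Read 'b': {s0, s2} → {s0, s2, s3}.
Read 'a': {s0, s2, s3} → {s2}.
Read 'b': {s2} → {s0, s2}.
Read 'a': {s0, s2} → {s2}.
Read 'a': {s2} → ∅.
The set is empty and remains empty for the remaining 2 symbols.
The final set ∅ contains no accepting state.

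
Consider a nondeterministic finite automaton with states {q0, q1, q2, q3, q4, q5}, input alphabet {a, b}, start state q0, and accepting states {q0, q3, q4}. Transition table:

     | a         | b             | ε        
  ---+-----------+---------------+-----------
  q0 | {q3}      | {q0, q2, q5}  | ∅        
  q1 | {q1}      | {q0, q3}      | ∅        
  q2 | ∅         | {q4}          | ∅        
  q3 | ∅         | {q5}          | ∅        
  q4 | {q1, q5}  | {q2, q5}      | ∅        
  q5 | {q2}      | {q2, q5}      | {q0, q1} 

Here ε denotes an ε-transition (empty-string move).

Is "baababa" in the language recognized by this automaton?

Yes

Start in {q0}.
Read 'b': {q0} → {q0, q1, q2, q5}.
Read 'a': {q0, q1, q2, q5} → {q1, q2, q3}.
Read 'a': {q1, q2, q3} → {q1}.
Read 'b': {q1} → {q0, q3}.
Read 'a': {q0, q3} → {q3}.
Read 'b': {q3} → {q0, q1, q5}.
Read 'a': {q0, q1, q5} → {q1, q2, q3}.
The final set {q1, q2, q3} contains the accepting state q3.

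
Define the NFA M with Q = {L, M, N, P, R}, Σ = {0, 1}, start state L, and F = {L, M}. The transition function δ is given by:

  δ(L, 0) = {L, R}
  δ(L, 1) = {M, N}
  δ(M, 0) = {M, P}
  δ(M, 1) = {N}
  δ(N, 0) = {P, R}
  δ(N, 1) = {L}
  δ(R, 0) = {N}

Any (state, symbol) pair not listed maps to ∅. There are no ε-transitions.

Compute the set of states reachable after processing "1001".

{L, N}

Start in {L}.
Read '1': {L} → {M, N}.
Read '0': {M, N} → {M, P, R}.
Read '0': {M, P, R} → {M, N, P}.
Read '1': {M, N, P} → {L, N}.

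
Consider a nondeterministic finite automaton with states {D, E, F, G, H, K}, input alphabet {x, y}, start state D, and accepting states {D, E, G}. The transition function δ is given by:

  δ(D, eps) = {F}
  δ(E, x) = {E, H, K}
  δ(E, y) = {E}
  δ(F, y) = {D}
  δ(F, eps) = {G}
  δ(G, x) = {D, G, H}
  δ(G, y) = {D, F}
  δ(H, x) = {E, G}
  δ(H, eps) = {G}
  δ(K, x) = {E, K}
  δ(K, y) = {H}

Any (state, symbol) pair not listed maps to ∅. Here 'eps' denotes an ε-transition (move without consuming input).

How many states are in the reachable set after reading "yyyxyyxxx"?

6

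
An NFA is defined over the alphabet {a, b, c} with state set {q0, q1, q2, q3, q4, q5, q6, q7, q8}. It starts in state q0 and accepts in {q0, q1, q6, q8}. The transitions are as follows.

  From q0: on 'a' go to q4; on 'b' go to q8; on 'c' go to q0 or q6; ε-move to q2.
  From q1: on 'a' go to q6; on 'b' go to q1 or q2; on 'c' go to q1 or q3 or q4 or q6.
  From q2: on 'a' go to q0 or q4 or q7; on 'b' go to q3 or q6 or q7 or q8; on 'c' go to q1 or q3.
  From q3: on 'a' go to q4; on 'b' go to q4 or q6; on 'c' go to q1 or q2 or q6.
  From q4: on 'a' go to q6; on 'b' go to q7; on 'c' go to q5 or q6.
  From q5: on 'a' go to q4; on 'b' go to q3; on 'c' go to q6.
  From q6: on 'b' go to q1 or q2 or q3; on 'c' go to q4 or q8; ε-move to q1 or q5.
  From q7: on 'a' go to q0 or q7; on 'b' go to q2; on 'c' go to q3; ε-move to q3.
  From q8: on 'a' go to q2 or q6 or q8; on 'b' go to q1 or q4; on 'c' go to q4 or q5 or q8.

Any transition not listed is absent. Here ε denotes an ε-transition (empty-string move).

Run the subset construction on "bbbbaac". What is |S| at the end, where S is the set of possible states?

8

Start: ε-closure({q0}) = {q0, q2}.
Read 'b': q0→{q8}, q2→{q3, q6, q7, q8}; union {q3, q6, q7, q8}; ε-closure = {q1, q3, q5, q6, q7, q8}.
Read 'b': q1→{q1, q2}, q3→{q4, q6}, q5→{q3}, q6→{q1, q2, q3}, q7→{q2}, q8→{q1, q4}; union {q1, q2, q3, q4, q6}; ε-closure = {q1, q2, q3, q4, q5, q6}.
Read 'b': q1→{q1, q2}, q2→{q3, q6, q7, q8}, q3→{q4, q6}, q4→{q7}, q5→{q3}, q6→{q1, q2, q3}; union {q1, q2, q3, q4, q6, q7, q8}; ε-closure = {q1, q2, q3, q4, q5, q6, q7, q8}.
Read 'b': q1→{q1, q2}, q2→{q3, q6, q7, q8}, q3→{q4, q6}, q4→{q7}, q5→{q3}, q6→{q1, q2, q3}, q7→{q2}, q8→{q1, q4}; union {q1, q2, q3, q4, q6, q7, q8}; ε-closure = {q1, q2, q3, q4, q5, q6, q7, q8}.
Read 'a': q1→{q6}, q2→{q0, q4, q7}, q3→{q4}, q4→{q6}, q5→{q4}, q6→∅, q7→{q0, q7}, q8→{q2, q6, q8}; union {q0, q2, q4, q6, q7, q8}; ε-closure = {q0, q1, q2, q3, q4, q5, q6, q7, q8}.
Read 'a': q0→{q4}, q1→{q6}, q2→{q0, q4, q7}, q3→{q4}, q4→{q6}, q5→{q4}, q6→∅, q7→{q0, q7}, q8→{q2, q6, q8}; union {q0, q2, q4, q6, q7, q8}; ε-closure = {q0, q1, q2, q3, q4, q5, q6, q7, q8}.
Read 'c': q0→{q0, q6}, q1→{q1, q3, q4, q6}, q2→{q1, q3}, q3→{q1, q2, q6}, q4→{q5, q6}, q5→{q6}, q6→{q4, q8}, q7→{q3}, q8→{q4, q5, q8}; now {q0, q1, q2, q3, q4, q5, q6, q8}.
That set has 8 states.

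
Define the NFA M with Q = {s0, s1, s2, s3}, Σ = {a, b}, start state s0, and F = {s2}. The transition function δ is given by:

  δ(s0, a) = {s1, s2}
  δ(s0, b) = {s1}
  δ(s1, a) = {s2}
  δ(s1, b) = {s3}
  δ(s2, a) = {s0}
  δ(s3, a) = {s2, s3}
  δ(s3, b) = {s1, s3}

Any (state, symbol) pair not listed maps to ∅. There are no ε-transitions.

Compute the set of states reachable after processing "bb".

{s3}

Start in {s0}.
Read 'b': {s0} → {s1}.
Read 'b': {s1} → {s3}.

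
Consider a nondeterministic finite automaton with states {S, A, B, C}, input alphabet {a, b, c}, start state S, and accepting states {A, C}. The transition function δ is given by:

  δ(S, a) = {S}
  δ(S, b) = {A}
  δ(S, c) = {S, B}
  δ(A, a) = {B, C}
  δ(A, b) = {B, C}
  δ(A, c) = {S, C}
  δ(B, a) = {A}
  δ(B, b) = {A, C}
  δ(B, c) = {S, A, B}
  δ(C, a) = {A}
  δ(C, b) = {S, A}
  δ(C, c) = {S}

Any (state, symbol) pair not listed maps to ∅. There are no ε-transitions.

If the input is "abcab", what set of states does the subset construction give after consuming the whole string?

Start in {S}.
Read 'a': {S} → {S}.
Read 'b': {S} → {A}.
Read 'c': {A} → {S, C}.
Read 'a': {S, C} → {S, A}.
Read 'b': {S, A} → {A, B, C}.

{A, B, C}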